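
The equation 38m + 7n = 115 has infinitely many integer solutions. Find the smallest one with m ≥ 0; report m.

gcd(38, 7):
  38 = 5*7 + 3
  7 = 2*3 + 1
  3 = 3*1
so gcd(38, 7) = 1.
1 divides 115, so solutions exist.
Back-substitute for Bézout coefficients:
  1 = 7 - 2*3
  ... = 38*(-2) + 7*(11)
Scale by 115/1 = 115: (m₀, n₀) = (-230, 1265).
General solution: m = -230 + 7t, n = 1265 - 38t for integer t.
m ≥ 0: smallest is -230 mod 7 = 1 (at t = 33), with n = 11.

1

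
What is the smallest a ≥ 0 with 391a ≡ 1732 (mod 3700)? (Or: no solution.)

gcd(3700, 391) = 1  (3700 = 9·391 + 181, 391 = 2·181 + 29, 181 = 6·29 + 7, 29 = 4·7 + 1, 7 = 7·1).
1 divides 1732, so solutions exist.
Back-substituting, 391·(511) + 3700·(-54) = 1.
So 391·(511) ≡ 1 (mod 3700); multiply by 1732: a ≡ 885052 (mod 3700).
Smallest nonnegative: a = 885052 mod 3700 = 752.

752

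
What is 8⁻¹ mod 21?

8

gcd(21, 8) = 1.
By Bézout, 8·(8) + 21·(-3) = 1.
So 8·8 ≡ 1 (mod 21), and 8 mod 21 = 8.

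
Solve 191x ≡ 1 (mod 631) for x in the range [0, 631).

gcd(631, 191) = 1.
By Bézout, 191*(-185) + 631*(56) = 1.
So 191*-185 ≡ 1 (mod 631), and -185 mod 631 = 446.

446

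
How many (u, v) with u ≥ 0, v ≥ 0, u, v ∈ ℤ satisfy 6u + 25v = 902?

6

gcd(25, 6) = 1  (25 = 4*6 + 1, 6 = 6*1).
Back-substituting, 6*(-4) + 25*(1) = 1.
Scale by 902: one solution is (-3608, 902). Reduce u mod 25: (17, 32).
General: u = 17 + 25t, v = 32 - 6t.
u ≥ 0 ⇒ t ≥ 0; v ≥ 0 ⇒ t ≤ 5. So t ∈ [0, 5]: 6 solutions.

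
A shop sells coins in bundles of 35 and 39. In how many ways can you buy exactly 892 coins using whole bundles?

Need nonnegative integers with 35j + 39k = 892.
gcd(35, 39) = 1, and 35·(-10) + 39·(9) = 1.
So (j₀, k₀) = (-8920, 8028); general j = -8920 + 39t, k = 8028 - 35t.
j ≥ 0 ⇒ t ≥ 229; k ≥ 0 ⇒ t ≤ 229. That's 1 value of t.

1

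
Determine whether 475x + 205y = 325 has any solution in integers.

yes

gcd(475, 205) = 5  (475 = 2·205 + 65, 205 = 3·65 + 10, 65 = 6·10 + 5, 10 = 2·5).
5 divides 325, so integer solutions exist.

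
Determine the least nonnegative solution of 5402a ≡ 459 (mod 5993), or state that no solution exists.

gcd(5993, 5402) = 1.
1 divides 459, so solutions exist.
By Bézout, 5402*(-1805) + 5993*(1627) = 1.
So 5402*(-1805) ≡ 1 (mod 5993); multiply by 459: a ≡ -828495 (mod 5993).
Smallest nonnegative: a = -828495 mod 5993 = 4532.

4532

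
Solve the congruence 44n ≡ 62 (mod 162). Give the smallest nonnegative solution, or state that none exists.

64

gcd(162, 44):
  162 = 3×44 + 30
  44 = 1×30 + 14
  30 = 2×14 + 2
  14 = 7×2
so gcd(162, 44) = 2.
2 divides 62, so solutions exist.
Back-substitute for Bézout coefficients:
  2 = 30 - 2×14
  ... = 44×(-11) + 162×(3)
So 44×(-11) ≡ 2 (mod 162); multiply by 31: n ≡ -341 (mod 81).
Smallest nonnegative: n = -341 mod 81 = 64.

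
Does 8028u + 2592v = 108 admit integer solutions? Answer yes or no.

gcd(8028, 2592):
  8028 = 3×2592 + 252
  2592 = 10×252 + 72
  252 = 3×72 + 36
  72 = 2×36
so gcd(8028, 2592) = 36.
36 divides 108, so integer solutions exist.

yes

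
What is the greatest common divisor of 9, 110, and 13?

gcd(110, 9) = 1  (110 = 12·9 + 2, 9 = 4·2 + 1, 2 = 2·1).
gcd(1, 13) = 1.

1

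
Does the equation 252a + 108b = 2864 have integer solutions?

gcd(252, 108):
  252 = 2·108 + 36
  108 = 3·36
so gcd(252, 108) = 36.
36 does not divide 2864 (remainder 20), so no integer solutions.

no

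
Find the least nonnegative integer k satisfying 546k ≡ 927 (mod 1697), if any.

1391

gcd(1697, 546) = 1  (1697 = 3·546 + 59, 546 = 9·59 + 15, 59 = 3·15 + 14, 15 = 1·14 + 1, 14 = 14·1).
1 divides 927, so solutions exist.
Back-substituting, 546·(115) + 1697·(-37) = 1.
So 546·(115) ≡ 1 (mod 1697); multiply by 927: k ≡ 106605 (mod 1697).
Smallest nonnegative: k = 106605 mod 1697 = 1391.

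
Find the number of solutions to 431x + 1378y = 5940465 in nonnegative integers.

gcd(1378, 431) = 1  (1378 = 3·431 + 85, 431 = 5·85 + 6, 85 = 14·6 + 1, 6 = 6·1).
Back-substituting, 431·(-227) + 1378·(71) = 1.
Scale by 5940465: one solution is (-1348485555, 421773015). Reduce x mod 1378: (441, 4173).
General: x = 441 + 1378t, y = 4173 - 431t.
x ≥ 0 ⇒ t ≥ 0; y ≥ 0 ⇒ t ≤ 9. So t ∈ [0, 9]: 10 solutions.

10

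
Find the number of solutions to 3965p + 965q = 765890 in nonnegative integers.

1

gcd(3965, 965) = 5  (3965 = 4×965 + 105, 965 = 9×105 + 20, 105 = 5×20 + 5, 20 = 4×5).
Back-substituting, 3965×(46) + 965×(-189) = 5.
Scale by 153178: one solution is (7046188, -28950642). Reduce p mod 193: (144, 202).
General: p = 144 + 193t, q = 202 - 793t.
p ≥ 0 ⇒ t ≥ 0; q ≥ 0 ⇒ t ≤ 0. So t ∈ [0, 0]: 1 solution.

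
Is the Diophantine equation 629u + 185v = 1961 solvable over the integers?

gcd(629, 185) = 37  (629 = 3×185 + 74, 185 = 2×74 + 37, 74 = 2×37).
37 divides 1961, so integer solutions exist.

yes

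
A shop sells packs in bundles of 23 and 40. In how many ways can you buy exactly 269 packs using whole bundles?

1

Need nonnegative integers with 23j + 40k = 269.
gcd(23, 40) = 1, and 23·(7) + 40·(-4) = 1.
So (j₀, k₀) = (1883, -1076); general j = 1883 + 40t, k = -1076 - 23t.
j ≥ 0 ⇒ t ≥ -47; k ≥ 0 ⇒ t ≤ -47. That's 1 value of t.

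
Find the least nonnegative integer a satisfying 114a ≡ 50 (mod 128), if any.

gcd(128, 114):
  128 = 1·114 + 14
  114 = 8·14 + 2
  14 = 7·2
so gcd(128, 114) = 2.
2 divides 50, so solutions exist.
Back-substitute for Bézout coefficients:
  2 = 114 - 8·14
  ... = 114·(9) + 128·(-8)
So 114·(9) ≡ 2 (mod 128); multiply by 25: a ≡ 225 (mod 64).
Smallest nonnegative: a = 225 mod 64 = 33.

33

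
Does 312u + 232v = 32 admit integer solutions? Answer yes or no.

gcd(312, 232) = 8.
8 divides 32, so integer solutions exist.

yes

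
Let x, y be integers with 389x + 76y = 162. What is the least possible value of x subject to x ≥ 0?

18

gcd(389, 76) = 1.
1 divides 162, so solutions exist.
By Bézout, 389*(17) + 76*(-87) = 1.
Scale by 162/1 = 162: (x₀, y₀) = (2754, -14094).
General solution: x = 2754 + 76t, y = -14094 - 389t for integer t.
x ≥ 0: smallest is 2754 mod 76 = 18 (at t = -36), with y = -90.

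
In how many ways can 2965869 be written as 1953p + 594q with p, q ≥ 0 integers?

gcd(1953, 594) = 9  (1953 = 3×594 + 171, 594 = 3×171 + 81, 171 = 2×81 + 9, 81 = 9×9).
Back-substituting, 1953×(7) + 594×(-23) = 9.
Scale by 329541: one solution is (2306787, -7579443). Reduce p mod 66: (21, 4924).
General: p = 21 + 66t, q = 4924 - 217t.
p ≥ 0 ⇒ t ≥ 0; q ≥ 0 ⇒ t ≤ 22. So t ∈ [0, 22]: 23 solutions.

23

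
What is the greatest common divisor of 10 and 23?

gcd(23, 10):
  23 = 2×10 + 3
  10 = 3×3 + 1
  3 = 3×1
so gcd(23, 10) = 1.

1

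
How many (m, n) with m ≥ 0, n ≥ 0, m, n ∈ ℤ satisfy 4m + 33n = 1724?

gcd(33, 4) = 1  (33 = 8·4 + 1, 4 = 4·1).
Back-substituting, 4·(-8) + 33·(1) = 1.
Scale by 1724: one solution is (-13792, 1724). Reduce m mod 33: (2, 52).
General: m = 2 + 33t, n = 52 - 4t.
m ≥ 0 ⇒ t ≥ 0; n ≥ 0 ⇒ t ≤ 13. So t ∈ [0, 13]: 14 solutions.

14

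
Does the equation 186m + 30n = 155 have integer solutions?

no

gcd(186, 30) = 6  (186 = 6·30 + 6, 30 = 5·6).
6 does not divide 155 (remainder 5), so no integer solutions.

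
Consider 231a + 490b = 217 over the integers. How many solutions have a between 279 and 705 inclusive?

6

gcd(490, 231):
  490 = 2×231 + 28
  231 = 8×28 + 7
  28 = 4×7
so gcd(490, 231) = 7.
Back-substitute for Bézout coefficients:
  7 = 231 - 8×28
  ... = 231×(17) + 490×(-8)
Scale by 31: particular solution (527, -248); reduce a mod 70: (37, -17).
General solution: a = 37 + 70t, b = -17 - 33t for integer t.
279 ≤ 37 + 70t ≤ 705 gives t ∈ [4, 9], which is 6 values.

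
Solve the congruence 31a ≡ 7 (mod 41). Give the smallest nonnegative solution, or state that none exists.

gcd(41, 31) = 1.
1 divides 7, so solutions exist.
By Bézout, 31*(4) + 41*(-3) = 1.
So 31*(4) ≡ 1 (mod 41); multiply by 7: a ≡ 28 (mod 41).
Smallest nonnegative: a = 28 mod 41 = 28.

28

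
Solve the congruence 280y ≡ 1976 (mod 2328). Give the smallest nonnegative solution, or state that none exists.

gcd(2328, 280):
  2328 = 8·280 + 88
  280 = 3·88 + 16
  88 = 5·16 + 8
  16 = 2·8
so gcd(2328, 280) = 8.
8 divides 1976, so solutions exist.
Back-substitute for Bézout coefficients:
  8 = 88 - 5·16
  ... = 280·(-133) + 2328·(16)
So 280·(-133) ≡ 8 (mod 2328); multiply by 247: y ≡ -32851 (mod 291).
Smallest nonnegative: y = -32851 mod 291 = 32.

32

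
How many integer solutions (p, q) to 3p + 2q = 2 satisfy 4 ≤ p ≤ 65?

31

gcd(3, 2) = 1  (3 = 1*2 + 1, 2 = 2*1).
Back-substituting, 3*(1) + 2*(-1) = 1.
Scale by 2: particular solution (2, -2); reduce p mod 2: (0, 1).
General solution: p = 0 + 2t, q = 1 - 3t for integer t.
4 ≤ 0 + 2t ≤ 65 gives t ∈ [2, 32], which is 31 values.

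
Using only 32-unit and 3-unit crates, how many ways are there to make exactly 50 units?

1

Need nonnegative integers with 32j + 3k = 50.
gcd(32, 3) = 1, and 32·(-1) + 3·(11) = 1.
So (j₀, k₀) = (-50, 550); general j = -50 + 3t, k = 550 - 32t.
j ≥ 0 ⇒ t ≥ 17; k ≥ 0 ⇒ t ≤ 17. That's 1 value of t.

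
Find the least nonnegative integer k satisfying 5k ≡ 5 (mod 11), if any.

gcd(11, 5) = 1  (11 = 2·5 + 1, 5 = 5·1).
1 divides 5, so solutions exist.
Back-substituting, 5·(-2) + 11·(1) = 1.
So 5·(-2) ≡ 1 (mod 11); multiply by 5: k ≡ -10 (mod 11).
Smallest nonnegative: k = -10 mod 11 = 1.

1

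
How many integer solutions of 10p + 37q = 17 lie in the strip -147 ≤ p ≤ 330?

12

gcd(37, 10) = 1.
By Bézout, 10*(-11) + 37*(3) = 1.
Particular solution: (35, -9).
General solution: p = 35 + 37t, q = -9 - 10t for integer t.
-147 ≤ 35 + 37t ≤ 330 gives t ∈ [-4, 7], which is 12 values.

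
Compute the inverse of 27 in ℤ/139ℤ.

gcd(139, 27):
  139 = 5*27 + 4
  27 = 6*4 + 3
  4 = 1*3 + 1
  3 = 3*1
so gcd(139, 27) = 1.
Back-substitute for Bézout coefficients:
  1 = 4 - 1*3
  ... = 27*(-36) + 139*(7)
So 27*-36 ≡ 1 (mod 139), and -36 mod 139 = 103.

103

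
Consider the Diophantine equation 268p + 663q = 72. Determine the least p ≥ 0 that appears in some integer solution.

gcd(663, 268):
  663 = 2*268 + 127
  268 = 2*127 + 14
  127 = 9*14 + 1
  14 = 14*1
so gcd(663, 268) = 1.
1 divides 72, so solutions exist.
Back-substitute for Bézout coefficients:
  1 = 127 - 9*14
  ... = 268*(-47) + 663*(19)
Scale by 72/1 = 72: (p₀, q₀) = (-3384, 1368).
General solution: p = -3384 + 663t, q = 1368 - 268t for integer t.
p ≥ 0: smallest is -3384 mod 663 = 594 (at t = 6), with q = -240.

594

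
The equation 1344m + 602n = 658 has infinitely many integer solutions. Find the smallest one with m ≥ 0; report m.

9

gcd(1344, 602):
  1344 = 2*602 + 140
  602 = 4*140 + 42
  140 = 3*42 + 14
  42 = 3*14
so gcd(1344, 602) = 14.
14 divides 658, so solutions exist.
Back-substitute for Bézout coefficients:
  14 = 140 - 3*42
  ... = 1344*(13) + 602*(-29)
Scale by 658/14 = 47: (m₀, n₀) = (611, -1363).
General solution: m = 611 + 43t, n = -1363 - 96t for integer t.
m ≥ 0: smallest is 611 mod 43 = 9 (at t = -14), with n = -19.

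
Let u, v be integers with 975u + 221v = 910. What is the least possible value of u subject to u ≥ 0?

10

gcd(975, 221):
  975 = 4*221 + 91
  221 = 2*91 + 39
  91 = 2*39 + 13
  39 = 3*13
so gcd(975, 221) = 13.
13 divides 910, so solutions exist.
Back-substitute for Bézout coefficients:
  13 = 91 - 2*39
  ... = 975*(5) + 221*(-22)
Scale by 910/13 = 70: (u₀, v₀) = (350, -1540).
General solution: u = 350 + 17t, v = -1540 - 75t for integer t.
u ≥ 0: smallest is 350 mod 17 = 10 (at t = -20), with v = -40.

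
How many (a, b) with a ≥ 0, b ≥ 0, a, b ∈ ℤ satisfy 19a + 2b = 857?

gcd(19, 2) = 1.
By Bézout, 19×(1) + 2×(-9) = 1.
One solution: (1, 419).
General: a = 1 + 2t, b = 419 - 19t.
a ≥ 0 ⇒ t ≥ 0; b ≥ 0 ⇒ t ≤ 22. So t ∈ [0, 22]: 23 solutions.

23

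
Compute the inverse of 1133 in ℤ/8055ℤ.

4742

gcd(8055, 1133) = 1.
By Bézout, 1133*(-3313) + 8055*(466) = 1.
So 1133*-3313 ≡ 1 (mod 8055), and -3313 mod 8055 = 4742.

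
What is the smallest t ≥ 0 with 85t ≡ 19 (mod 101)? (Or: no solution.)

gcd(101, 85):
  101 = 1*85 + 16
  85 = 5*16 + 5
  16 = 3*5 + 1
  5 = 5*1
so gcd(101, 85) = 1.
1 divides 19, so solutions exist.
Back-substitute for Bézout coefficients:
  1 = 16 - 3*5
  ... = 85*(-19) + 101*(16)
So 85*(-19) ≡ 1 (mod 101); multiply by 19: t ≡ -361 (mod 101).
Smallest nonnegative: t = -361 mod 101 = 43.

43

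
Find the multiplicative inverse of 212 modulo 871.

530

gcd(871, 212):
  871 = 4*212 + 23
  212 = 9*23 + 5
  23 = 4*5 + 3
  5 = 1*3 + 2
  3 = 1*2 + 1
  2 = 2*1
so gcd(871, 212) = 1.
Back-substitute for Bézout coefficients:
  1 = 3 - 1*2
  ... = 212*(-341) + 871*(83)
So 212*-341 ≡ 1 (mod 871), and -341 mod 871 = 530.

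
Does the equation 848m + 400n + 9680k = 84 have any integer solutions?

gcd(848, 400) = 16  (848 = 2*400 + 48, 400 = 8*48 + 16, 48 = 3*16).
gcd(16, 9680) = 16.
16 does not divide 84 (remainder 4), so no integer solutions.

no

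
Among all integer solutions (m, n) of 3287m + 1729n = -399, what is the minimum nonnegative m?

gcd(3287, 1729):
  3287 = 1×1729 + 1558
  1729 = 1×1558 + 171
  1558 = 9×171 + 19
  171 = 9×19
so gcd(3287, 1729) = 19.
19 divides -399, so solutions exist.
Back-substitute for Bézout coefficients:
  19 = 1558 - 9×171
  ... = 3287×(10) + 1729×(-19)
Scale by -399/19 = -21: (m₀, n₀) = (-210, 399).
General solution: m = -210 + 91t, n = 399 - 173t for integer t.
m ≥ 0: smallest is -210 mod 91 = 63 (at t = 3), with n = -120.

63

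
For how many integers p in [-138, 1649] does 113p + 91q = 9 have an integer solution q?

gcd(113, 91) = 1  (113 = 1·91 + 22, 91 = 4·22 + 3, 22 = 7·3 + 1, 3 = 3·1).
Back-substituting, 113·(29) + 91·(-36) = 1.
Scale by 9: particular solution (261, -324); reduce p mod 91: (79, -98).
General solution: p = 79 + 91t, q = -98 - 113t for integer t.
-138 ≤ 79 + 91t ≤ 1649 gives t ∈ [-2, 17], which is 20 values.

20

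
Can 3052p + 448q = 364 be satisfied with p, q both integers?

yes

gcd(3052, 448) = 28  (3052 = 6×448 + 364, 448 = 1×364 + 84, 364 = 4×84 + 28, 84 = 3×28).
28 divides 364, so integer solutions exist.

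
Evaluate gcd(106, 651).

1

gcd(651, 106) = 1  (651 = 6·106 + 15, 106 = 7·15 + 1, 15 = 15·1).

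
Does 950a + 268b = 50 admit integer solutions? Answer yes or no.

yes

gcd(950, 268) = 2.
2 divides 50, so integer solutions exist.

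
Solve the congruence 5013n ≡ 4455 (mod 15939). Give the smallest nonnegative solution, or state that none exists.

gcd(15939, 5013) = 9.
9 divides 4455, so solutions exist.
By Bézout, 5013*(-124) + 15939*(39) = 9.
So 5013*(-124) ≡ 9 (mod 15939); multiply by 495: n ≡ -61380 (mod 1771).
Smallest nonnegative: n = -61380 mod 1771 = 605.

605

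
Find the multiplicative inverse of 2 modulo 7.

gcd(7, 2) = 1  (7 = 3*2 + 1, 2 = 2*1).
Back-substituting, 2*(-3) + 7*(1) = 1.
So 2*-3 ≡ 1 (mod 7), and -3 mod 7 = 4.

4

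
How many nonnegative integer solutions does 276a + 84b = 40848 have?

gcd(276, 84):
  276 = 3*84 + 24
  84 = 3*24 + 12
  24 = 2*12
so gcd(276, 84) = 12.
Back-substitute for Bézout coefficients:
  12 = 84 - 3*24
  ... = 276*(-3) + 84*(10)
Scale by 3404: one solution is (-10212, 34040). Reduce a mod 7: (1, 483).
General: a = 1 + 7t, b = 483 - 23t.
a ≥ 0 ⇒ t ≥ 0; b ≥ 0 ⇒ t ≤ 21. So t ∈ [0, 21]: 22 solutions.

22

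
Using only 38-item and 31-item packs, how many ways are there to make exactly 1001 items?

Need nonnegative integers with 38j + 31k = 1001.
gcd(38, 31) = 1, and 38·(9) + 31·(-11) = 1.
So (j₀, k₀) = (9009, -11011); general j = 9009 + 31t, k = -11011 - 38t.
j ≥ 0 ⇒ t ≥ -290; k ≥ 0 ⇒ t ≤ -290. That's 1 value of t.

1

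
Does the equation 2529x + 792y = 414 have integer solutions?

yes

gcd(2529, 792) = 9.
9 divides 414, so integer solutions exist.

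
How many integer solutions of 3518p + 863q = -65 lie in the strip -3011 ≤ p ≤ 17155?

23

gcd(3518, 863) = 1.
By Bézout, 3518×(170) + 863×(-693) = 1.
Particular solution: (169, -689).
General solution: p = 169 + 863t, q = -689 - 3518t for integer t.
-3011 ≤ 169 + 863t ≤ 17155 gives t ∈ [-3, 19], which is 23 values.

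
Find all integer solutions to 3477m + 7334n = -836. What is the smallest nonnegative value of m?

236

gcd(7334, 3477) = 19  (7334 = 2*3477 + 380, 3477 = 9*380 + 57, 380 = 6*57 + 38, 57 = 1*38 + 19, 38 = 2*19).
19 divides -836, so solutions exist.
Back-substituting, 3477*(135) + 7334*(-64) = 19.
Scale by -836/19 = -44: (m₀, n₀) = (-5940, 2816).
General solution: m = -5940 + 386t, n = 2816 - 183t for integer t.
m ≥ 0: smallest is -5940 mod 386 = 236 (at t = 16), with n = -112.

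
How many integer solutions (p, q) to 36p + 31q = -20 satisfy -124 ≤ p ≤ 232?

gcd(36, 31) = 1.
By Bézout, 36×(-6) + 31×(7) = 1.
Particular solution: (27, -32).
General solution: p = 27 + 31t, q = -32 - 36t for integer t.
-124 ≤ 27 + 31t ≤ 232 gives t ∈ [-4, 6], which is 11 values.

11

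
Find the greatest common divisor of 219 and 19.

gcd(219, 19):
  219 = 11*19 + 10
  19 = 1*10 + 9
  10 = 1*9 + 1
  9 = 9*1
so gcd(219, 19) = 1.

1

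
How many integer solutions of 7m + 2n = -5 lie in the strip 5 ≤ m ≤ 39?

18

gcd(7, 2):
  7 = 3×2 + 1
  2 = 2×1
so gcd(7, 2) = 1.
Back-substitute for Bézout coefficients:
  1 = 7 - 3×2
  ... = 7×(1) + 2×(-3)
Scale by -5: particular solution (-5, 15); reduce m mod 2: (1, -6).
General solution: m = 1 + 2t, n = -6 - 7t for integer t.
5 ≤ 1 + 2t ≤ 39 gives t ∈ [2, 19], which is 18 values.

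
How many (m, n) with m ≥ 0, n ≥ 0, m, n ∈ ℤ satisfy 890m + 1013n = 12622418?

14

gcd(1013, 890) = 1.
By Bézout, 890·(140) + 1013·(-123) = 1.
One solution: (540, 11986).
General: m = 540 + 1013t, n = 11986 - 890t.
m ≥ 0 ⇒ t ≥ 0; n ≥ 0 ⇒ t ≤ 13. So t ∈ [0, 13]: 14 solutions.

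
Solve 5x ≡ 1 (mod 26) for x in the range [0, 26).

gcd(26, 5):
  26 = 5·5 + 1
  5 = 5·1
so gcd(26, 5) = 1.
Back-substitute for Bézout coefficients:
  1 = 26 - 5·5
  ... = 5·(-5) + 26·(1)
So 5·-5 ≡ 1 (mod 26), and -5 mod 26 = 21.

21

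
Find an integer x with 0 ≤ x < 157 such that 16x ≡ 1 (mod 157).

gcd(157, 16):
  157 = 9*16 + 13
  16 = 1*13 + 3
  13 = 4*3 + 1
  3 = 3*1
so gcd(157, 16) = 1.
Back-substitute for Bézout coefficients:
  1 = 13 - 4*3
  ... = 16*(-49) + 157*(5)
So 16*-49 ≡ 1 (mod 157), and -49 mod 157 = 108.

108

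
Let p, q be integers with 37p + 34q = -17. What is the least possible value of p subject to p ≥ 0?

17

gcd(37, 34):
  37 = 1*34 + 3
  34 = 11*3 + 1
  3 = 3*1
so gcd(37, 34) = 1.
1 divides -17, so solutions exist.
Back-substitute for Bézout coefficients:
  1 = 34 - 11*3
  ... = 37*(-11) + 34*(12)
Scale by -17/1 = -17: (p₀, q₀) = (187, -204).
General solution: p = 187 + 34t, q = -204 - 37t for integer t.
p ≥ 0: smallest is 187 mod 34 = 17 (at t = -5), with q = -19.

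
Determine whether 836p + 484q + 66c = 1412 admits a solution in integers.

gcd(836, 484) = 44.
gcd(44, 66) = 22.
22 does not divide 1412 (remainder 4), so no integer solutions.

no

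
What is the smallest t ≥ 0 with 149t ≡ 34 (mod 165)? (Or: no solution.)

101

gcd(165, 149) = 1  (165 = 1·149 + 16, 149 = 9·16 + 5, 16 = 3·5 + 1, 5 = 5·1).
1 divides 34, so solutions exist.
Back-substituting, 149·(-31) + 165·(28) = 1.
So 149·(-31) ≡ 1 (mod 165); multiply by 34: t ≡ -1054 (mod 165).
Smallest nonnegative: t = -1054 mod 165 = 101.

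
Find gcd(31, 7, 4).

gcd(31, 7) = 1  (31 = 4*7 + 3, 7 = 2*3 + 1, 3 = 3*1).
gcd(1, 4) = 1.

1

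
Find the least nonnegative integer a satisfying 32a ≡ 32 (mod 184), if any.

1

gcd(184, 32):
  184 = 5*32 + 24
  32 = 1*24 + 8
  24 = 3*8
so gcd(184, 32) = 8.
8 divides 32, so solutions exist.
Back-substitute for Bézout coefficients:
  8 = 32 - 1*24
  ... = 32*(6) + 184*(-1)
So 32*(6) ≡ 8 (mod 184); multiply by 4: a ≡ 24 (mod 23).
Smallest nonnegative: a = 24 mod 23 = 1.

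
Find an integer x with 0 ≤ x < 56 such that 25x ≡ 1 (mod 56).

gcd(56, 25) = 1  (56 = 2·25 + 6, 25 = 4·6 + 1, 6 = 6·1).
Back-substituting, 25·(9) + 56·(-4) = 1.
So 25·9 ≡ 1 (mod 56), and 9 mod 56 = 9.

9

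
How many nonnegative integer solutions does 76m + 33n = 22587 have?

9

gcd(76, 33) = 1  (76 = 2*33 + 10, 33 = 3*10 + 3, 10 = 3*3 + 1, 3 = 3*1).
Back-substituting, 76*(10) + 33*(-23) = 1.
Scale by 22587: one solution is (225870, -519501). Reduce m mod 33: (18, 643).
General: m = 18 + 33t, n = 643 - 76t.
m ≥ 0 ⇒ t ≥ 0; n ≥ 0 ⇒ t ≤ 8. So t ∈ [0, 8]: 9 solutions.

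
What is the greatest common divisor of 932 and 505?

gcd(932, 505):
  932 = 1·505 + 427
  505 = 1·427 + 78
  427 = 5·78 + 37
  78 = 2·37 + 4
  37 = 9·4 + 1
  4 = 4·1
so gcd(932, 505) = 1.

1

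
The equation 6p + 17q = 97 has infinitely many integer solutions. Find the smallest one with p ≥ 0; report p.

2

gcd(17, 6) = 1  (17 = 2*6 + 5, 6 = 1*5 + 1, 5 = 5*1).
1 divides 97, so solutions exist.
Back-substituting, 6*(3) + 17*(-1) = 1.
Scale by 97/1 = 97: (p₀, q₀) = (291, -97).
General solution: p = 291 + 17t, q = -97 - 6t for integer t.
p ≥ 0: smallest is 291 mod 17 = 2 (at t = -17), with q = 5.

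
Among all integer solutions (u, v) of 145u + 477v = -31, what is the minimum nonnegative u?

59

gcd(477, 145):
  477 = 3·145 + 42
  145 = 3·42 + 19
  42 = 2·19 + 4
  19 = 4·4 + 3
  4 = 1·3 + 1
  3 = 3·1
so gcd(477, 145) = 1.
1 divides -31, so solutions exist.
Back-substitute for Bézout coefficients:
  1 = 4 - 1·3
  ... = 145·(-125) + 477·(38)
Scale by -31/1 = -31: (u₀, v₀) = (3875, -1178).
General solution: u = 3875 + 477t, v = -1178 - 145t for integer t.
u ≥ 0: smallest is 3875 mod 477 = 59 (at t = -8), with v = -18.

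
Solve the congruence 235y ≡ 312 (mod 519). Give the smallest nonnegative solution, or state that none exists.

gcd(519, 235) = 1  (519 = 2·235 + 49, 235 = 4·49 + 39, 49 = 1·39 + 10, 39 = 3·10 + 9, 10 = 1·9 + 1, 9 = 9·1).
1 divides 312, so solutions exist.
Back-substituting, 235·(-53) + 519·(24) = 1.
So 235·(-53) ≡ 1 (mod 519); multiply by 312: y ≡ -16536 (mod 519).
Smallest nonnegative: y = -16536 mod 519 = 72.

72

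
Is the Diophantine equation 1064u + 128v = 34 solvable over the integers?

gcd(1064, 128) = 8  (1064 = 8×128 + 40, 128 = 3×40 + 8, 40 = 5×8).
8 does not divide 34 (remainder 2), so no integer solutions.

no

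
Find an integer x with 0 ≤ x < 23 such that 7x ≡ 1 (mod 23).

10

gcd(23, 7) = 1  (23 = 3·7 + 2, 7 = 3·2 + 1, 2 = 2·1).
Back-substituting, 7·(10) + 23·(-3) = 1.
So 7·10 ≡ 1 (mod 23), and 10 mod 23 = 10.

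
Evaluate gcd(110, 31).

1

gcd(110, 31) = 1  (110 = 3*31 + 17, 31 = 1*17 + 14, 17 = 1*14 + 3, 14 = 4*3 + 2, 3 = 1*2 + 1, 2 = 2*1).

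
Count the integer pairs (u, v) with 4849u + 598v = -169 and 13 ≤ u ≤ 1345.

29

gcd(4849, 598) = 13  (4849 = 8·598 + 65, 598 = 9·65 + 13, 65 = 5·13).
Back-substituting, 4849·(-9) + 598·(73) = 13.
Scale by -13: particular solution (117, -949); reduce u mod 46: (25, -203).
General solution: u = 25 + 46t, v = -203 - 373t for integer t.
13 ≤ 25 + 46t ≤ 1345 gives t ∈ [0, 28], which is 29 values.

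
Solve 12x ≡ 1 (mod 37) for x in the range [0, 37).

gcd(37, 12) = 1  (37 = 3×12 + 1, 12 = 12×1).
Back-substituting, 12×(-3) + 37×(1) = 1.
So 12×-3 ≡ 1 (mod 37), and -3 mod 37 = 34.

34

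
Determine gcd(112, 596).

gcd(596, 112):
  596 = 5*112 + 36
  112 = 3*36 + 4
  36 = 9*4
so gcd(596, 112) = 4.

4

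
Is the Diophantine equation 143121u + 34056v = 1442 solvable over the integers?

gcd(143121, 34056) = 33  (143121 = 4*34056 + 6897, 34056 = 4*6897 + 6468, 6897 = 1*6468 + 429, 6468 = 15*429 + 33, 429 = 13*33).
33 does not divide 1442 (remainder 23), so no integer solutions.

no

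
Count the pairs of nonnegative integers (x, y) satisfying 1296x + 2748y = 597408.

2

gcd(2748, 1296) = 12  (2748 = 2·1296 + 156, 1296 = 8·156 + 48, 156 = 3·48 + 12, 48 = 4·12).
Back-substituting, 1296·(-53) + 2748·(25) = 12.
Scale by 49784: one solution is (-2638552, 1244600). Reduce x mod 229: (215, 116).
General: x = 215 + 229t, y = 116 - 108t.
x ≥ 0 ⇒ t ≥ 0; y ≥ 0 ⇒ t ≤ 1. So t ∈ [0, 1]: 2 solutions.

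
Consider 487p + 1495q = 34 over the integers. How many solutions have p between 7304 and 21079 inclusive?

gcd(1495, 487) = 1.
By Bézout, 487×(-132) + 1495×(43) = 1.
Particular solution: (1492, -486).
General solution: p = 1492 + 1495t, q = -486 - 487t for integer t.
7304 ≤ 1492 + 1495t ≤ 21079 gives t ∈ [4, 13], which is 10 values.

10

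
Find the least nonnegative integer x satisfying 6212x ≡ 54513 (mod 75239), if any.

gcd(75239, 6212) = 1  (75239 = 12×6212 + 695, 6212 = 8×695 + 652, 695 = 1×652 + 43, 652 = 15×43 + 7, 43 = 6×7 + 1, 7 = 7×1).
1 divides 54513, so solutions exist.
Back-substituting, 6212×(-10501) + 75239×(867) = 1.
So 6212×(-10501) ≡ 1 (mod 75239); multiply by 54513: x ≡ -572441013 (mod 75239).
Smallest nonnegative: x = -572441013 mod 75239 = 52538.

52538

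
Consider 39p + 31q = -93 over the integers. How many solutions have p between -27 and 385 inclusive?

gcd(39, 31) = 1.
By Bézout, 39×(4) + 31×(-5) = 1.
Particular solution: (0, -3).
General solution: p = 0 + 31t, q = -3 - 39t for integer t.
-27 ≤ 0 + 31t ≤ 385 gives t ∈ [0, 12], which is 13 values.

13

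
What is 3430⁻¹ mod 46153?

gcd(46153, 3430) = 1  (46153 = 13×3430 + 1563, 3430 = 2×1563 + 304, 1563 = 5×304 + 43, 304 = 7×43 + 3, 43 = 14×3 + 1, 3 = 3×1).
Back-substituting, 3430×(-15030) + 46153×(1117) = 1.
So 3430×-15030 ≡ 1 (mod 46153), and -15030 mod 46153 = 31123.

31123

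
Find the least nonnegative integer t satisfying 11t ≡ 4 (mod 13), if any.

11

gcd(13, 11):
  13 = 1*11 + 2
  11 = 5*2 + 1
  2 = 2*1
so gcd(13, 11) = 1.
1 divides 4, so solutions exist.
Back-substitute for Bézout coefficients:
  1 = 11 - 5*2
  ... = 11*(6) + 13*(-5)
So 11*(6) ≡ 1 (mod 13); multiply by 4: t ≡ 24 (mod 13).
Smallest nonnegative: t = 24 mod 13 = 11.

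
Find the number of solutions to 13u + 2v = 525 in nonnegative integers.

20

gcd(13, 2):
  13 = 6*2 + 1
  2 = 2*1
so gcd(13, 2) = 1.
Back-substitute for Bézout coefficients:
  1 = 13 - 6*2
  ... = 13*(1) + 2*(-6)
Scale by 525: one solution is (525, -3150). Reduce u mod 2: (1, 256).
General: u = 1 + 2t, v = 256 - 13t.
u ≥ 0 ⇒ t ≥ 0; v ≥ 0 ⇒ t ≤ 19. So t ∈ [0, 19]: 20 solutions.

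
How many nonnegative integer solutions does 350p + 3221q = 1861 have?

gcd(3221, 350) = 1.
By Bézout, 350×(635) + 3221×(-69) = 1.
One solution: (2849, -309).
General: p = 2849 + 3221t, q = -309 - 350t.
p ≥ 0 ⇒ t ≥ 0; q ≥ 0 ⇒ t ≤ -1. So t ∈ [0, -1]: 0 solutions.

0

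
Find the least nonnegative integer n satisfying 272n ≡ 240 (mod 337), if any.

gcd(337, 272) = 1  (337 = 1·272 + 65, 272 = 4·65 + 12, 65 = 5·12 + 5, 12 = 2·5 + 2, 5 = 2·2 + 1, 2 = 2·1).
1 divides 240, so solutions exist.
Back-substituting, 272·(-140) + 337·(113) = 1.
So 272·(-140) ≡ 1 (mod 337); multiply by 240: n ≡ -33600 (mod 337).
Smallest nonnegative: n = -33600 mod 337 = 100.

100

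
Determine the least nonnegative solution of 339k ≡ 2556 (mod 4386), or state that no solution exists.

gcd(4386, 339) = 3  (4386 = 12×339 + 318, 339 = 1×318 + 21, 318 = 15×21 + 3, 21 = 7×3).
3 divides 2556, so solutions exist.
Back-substituting, 339×(-207) + 4386×(16) = 3.
So 339×(-207) ≡ 3 (mod 4386); multiply by 852: k ≡ -176364 (mod 1462).
Smallest nonnegative: k = -176364 mod 1462 = 538.

538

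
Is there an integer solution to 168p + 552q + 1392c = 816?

yes

gcd(552, 168):
  552 = 3×168 + 48
  168 = 3×48 + 24
  48 = 2×24
so gcd(552, 168) = 24.
gcd(24, 1392) = 24.
24 divides 816, so integer solutions exist.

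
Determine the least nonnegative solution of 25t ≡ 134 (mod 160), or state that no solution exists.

gcd(160, 25) = 5  (160 = 6*25 + 10, 25 = 2*10 + 5, 10 = 2*5).
5 does not divide 134, so the congruence has no solution.

no solution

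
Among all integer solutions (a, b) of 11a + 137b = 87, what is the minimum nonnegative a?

gcd(137, 11) = 1  (137 = 12·11 + 5, 11 = 2·5 + 1, 5 = 5·1).
1 divides 87, so solutions exist.
Back-substituting, 11·(25) + 137·(-2) = 1.
Scale by 87/1 = 87: (a₀, b₀) = (2175, -174).
General solution: a = 2175 + 137t, b = -174 - 11t for integer t.
a ≥ 0: smallest is 2175 mod 137 = 120 (at t = -15), with b = -9.

120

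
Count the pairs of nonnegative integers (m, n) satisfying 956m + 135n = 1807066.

gcd(956, 135) = 1  (956 = 7×135 + 11, 135 = 12×11 + 3, 11 = 3×3 + 2, 3 = 1×2 + 1, 2 = 2×1).
Back-substituting, 956×(-49) + 135×(347) = 1.
Scale by 1807066: one solution is (-88546234, 627051902). Reduce m mod 135: (131, 12458).
General: m = 131 + 135t, n = 12458 - 956t.
m ≥ 0 ⇒ t ≥ 0; n ≥ 0 ⇒ t ≤ 13. So t ∈ [0, 13]: 14 solutions.

14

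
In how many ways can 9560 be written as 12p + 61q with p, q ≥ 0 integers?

13

gcd(61, 12):
  61 = 5×12 + 1
  12 = 12×1
so gcd(61, 12) = 1.
Back-substitute for Bézout coefficients:
  1 = 61 - 5×12
  ... = 12×(-5) + 61×(1)
Scale by 9560: one solution is (-47800, 9560). Reduce p mod 61: (24, 152).
General: p = 24 + 61t, q = 152 - 12t.
p ≥ 0 ⇒ t ≥ 0; q ≥ 0 ⇒ t ≤ 12. So t ∈ [0, 12]: 13 solutions.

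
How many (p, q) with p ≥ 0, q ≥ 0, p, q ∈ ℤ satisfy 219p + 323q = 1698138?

gcd(323, 219) = 1  (323 = 1*219 + 104, 219 = 2*104 + 11, 104 = 9*11 + 5, 11 = 2*5 + 1, 5 = 5*1).
Back-substituting, 219*(59) + 323*(-40) = 1.
Scale by 1698138: one solution is (100190142, -67925520). Reduce p mod 323: (64, 5214).
General: p = 64 + 323t, q = 5214 - 219t.
p ≥ 0 ⇒ t ≥ 0; q ≥ 0 ⇒ t ≤ 23. So t ∈ [0, 23]: 24 solutions.

24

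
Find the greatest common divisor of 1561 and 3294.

1

gcd(3294, 1561) = 1  (3294 = 2*1561 + 172, 1561 = 9*172 + 13, 172 = 13*13 + 3, 13 = 4*3 + 1, 3 = 3*1).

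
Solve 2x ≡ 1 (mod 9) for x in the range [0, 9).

gcd(9, 2) = 1.
By Bézout, 2×(-4) + 9×(1) = 1.
So 2×-4 ≡ 1 (mod 9), and -4 mod 9 = 5.

5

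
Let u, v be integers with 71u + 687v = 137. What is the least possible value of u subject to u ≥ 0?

418

gcd(687, 71):
  687 = 9*71 + 48
  71 = 1*48 + 23
  48 = 2*23 + 2
  23 = 11*2 + 1
  2 = 2*1
so gcd(687, 71) = 1.
1 divides 137, so solutions exist.
Back-substitute for Bézout coefficients:
  1 = 23 - 11*2
  ... = 71*(329) + 687*(-34)
Scale by 137/1 = 137: (u₀, v₀) = (45073, -4658).
General solution: u = 45073 + 687t, v = -4658 - 71t for integer t.
u ≥ 0: smallest is 45073 mod 687 = 418 (at t = -65), with v = -43.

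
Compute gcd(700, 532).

gcd(700, 532):
  700 = 1*532 + 168
  532 = 3*168 + 28
  168 = 6*28
so gcd(700, 532) = 28.

28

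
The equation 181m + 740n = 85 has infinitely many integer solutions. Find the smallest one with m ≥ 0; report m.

25

gcd(740, 181) = 1.
1 divides 85, so solutions exist.
By Bézout, 181×(-139) + 740×(34) = 1.
Scale by 85/1 = 85: (m₀, n₀) = (-11815, 2890).
General solution: m = -11815 + 740t, n = 2890 - 181t for integer t.
m ≥ 0: smallest is -11815 mod 740 = 25 (at t = 16), with n = -6.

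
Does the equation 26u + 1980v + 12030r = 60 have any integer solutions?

gcd(1980, 26):
  1980 = 76·26 + 4
  26 = 6·4 + 2
  4 = 2·2
so gcd(1980, 26) = 2.
gcd(2, 12030) = 2.
2 divides 60, so integer solutions exist.

yes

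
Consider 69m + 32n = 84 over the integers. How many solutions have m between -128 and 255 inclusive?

12

gcd(69, 32):
  69 = 2×32 + 5
  32 = 6×5 + 2
  5 = 2×2 + 1
  2 = 2×1
so gcd(69, 32) = 1.
Back-substitute for Bézout coefficients:
  1 = 5 - 2×2
  ... = 69×(13) + 32×(-28)
Scale by 84: particular solution (1092, -2352); reduce m mod 32: (4, -6).
General solution: m = 4 + 32t, n = -6 - 69t for integer t.
-128 ≤ 4 + 32t ≤ 255 gives t ∈ [-4, 7], which is 12 values.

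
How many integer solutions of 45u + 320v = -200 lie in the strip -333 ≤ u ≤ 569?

gcd(320, 45) = 5.
By Bézout, 45*(-7) + 320*(1) = 5.
Particular solution: (24, -4).
General solution: u = 24 + 64t, v = -4 - 9t for integer t.
-333 ≤ 24 + 64t ≤ 569 gives t ∈ [-5, 8], which is 14 values.

14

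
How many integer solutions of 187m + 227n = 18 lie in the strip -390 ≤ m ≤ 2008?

11

gcd(227, 187) = 1  (227 = 1×187 + 40, 187 = 4×40 + 27, 40 = 1×27 + 13, 27 = 2×13 + 1, 13 = 13×1).
Back-substituting, 187×(17) + 227×(-14) = 1.
Scale by 18: particular solution (306, -252); reduce m mod 227: (79, -65).
General solution: m = 79 + 227t, n = -65 - 187t for integer t.
-390 ≤ 79 + 227t ≤ 2008 gives t ∈ [-2, 8], which is 11 values.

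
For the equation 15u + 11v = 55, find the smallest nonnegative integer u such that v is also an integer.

0

gcd(15, 11) = 1  (15 = 1*11 + 4, 11 = 2*4 + 3, 4 = 1*3 + 1, 3 = 3*1).
1 divides 55, so solutions exist.
Back-substituting, 15*(3) + 11*(-4) = 1.
Scale by 55/1 = 55: (u₀, v₀) = (165, -220).
General solution: u = 165 + 11t, v = -220 - 15t for integer t.
u ≥ 0: smallest is 165 mod 11 = 0 (at t = -15), with v = 5.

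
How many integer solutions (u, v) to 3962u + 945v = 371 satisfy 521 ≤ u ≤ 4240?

gcd(3962, 945) = 7  (3962 = 4·945 + 182, 945 = 5·182 + 35, 182 = 5·35 + 7, 35 = 5·7).
Back-substituting, 3962·(26) + 945·(-109) = 7.
Scale by 53: particular solution (1378, -5777); reduce u mod 135: (28, -117).
General solution: u = 28 + 135t, v = -117 - 566t for integer t.
521 ≤ 28 + 135t ≤ 4240 gives t ∈ [4, 31], which is 28 values.

28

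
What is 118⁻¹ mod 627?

gcd(627, 118):
  627 = 5×118 + 37
  118 = 3×37 + 7
  37 = 5×7 + 2
  7 = 3×2 + 1
  2 = 2×1
so gcd(627, 118) = 1.
Back-substitute for Bézout coefficients:
  1 = 7 - 3×2
  ... = 118×(271) + 627×(-51)
So 118×271 ≡ 1 (mod 627), and 271 mod 627 = 271.

271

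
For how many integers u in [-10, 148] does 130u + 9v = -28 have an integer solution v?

18

gcd(130, 9) = 1  (130 = 14×9 + 4, 9 = 2×4 + 1, 4 = 4×1).
Back-substituting, 130×(-2) + 9×(29) = 1.
Scale by -28: particular solution (56, -812); reduce u mod 9: (2, -32).
General solution: u = 2 + 9t, v = -32 - 130t for integer t.
-10 ≤ 2 + 9t ≤ 148 gives t ∈ [-1, 16], which is 18 values.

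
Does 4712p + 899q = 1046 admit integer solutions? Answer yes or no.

no

gcd(4712, 899) = 31  (4712 = 5*899 + 217, 899 = 4*217 + 31, 217 = 7*31).
31 does not divide 1046 (remainder 23), so no integer solutions.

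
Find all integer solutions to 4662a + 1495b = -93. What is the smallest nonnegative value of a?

861

gcd(4662, 1495) = 1.
1 divides -93, so solutions exist.
By Bézout, 4662·(473) + 1495·(-1475) = 1.
Scale by -93/1 = -93: (a₀, b₀) = (-43989, 137175).
General solution: a = -43989 + 1495t, b = 137175 - 4662t for integer t.
a ≥ 0: smallest is -43989 mod 1495 = 861 (at t = 30), with b = -2685.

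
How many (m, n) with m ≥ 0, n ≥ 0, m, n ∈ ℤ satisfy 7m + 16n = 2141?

19

gcd(16, 7) = 1  (16 = 2×7 + 2, 7 = 3×2 + 1, 2 = 2×1).
Back-substituting, 7×(7) + 16×(-3) = 1.
Scale by 2141: one solution is (14987, -6423). Reduce m mod 16: (11, 129).
General: m = 11 + 16t, n = 129 - 7t.
m ≥ 0 ⇒ t ≥ 0; n ≥ 0 ⇒ t ≤ 18. So t ∈ [0, 18]: 19 solutions.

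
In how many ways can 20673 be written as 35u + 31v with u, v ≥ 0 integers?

19

gcd(35, 31) = 1.
By Bézout, 35*(8) + 31*(-9) = 1.
One solution: (30, 633).
General: u = 30 + 31t, v = 633 - 35t.
u ≥ 0 ⇒ t ≥ 0; v ≥ 0 ⇒ t ≤ 18. So t ∈ [0, 18]: 19 solutions.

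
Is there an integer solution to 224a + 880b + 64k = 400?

gcd(880, 224) = 16  (880 = 3·224 + 208, 224 = 1·208 + 16, 208 = 13·16).
gcd(16, 64) = 16.
16 divides 400, so integer solutions exist.

yes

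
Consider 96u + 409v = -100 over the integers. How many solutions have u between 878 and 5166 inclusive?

10

gcd(409, 96) = 1  (409 = 4·96 + 25, 96 = 3·25 + 21, 25 = 1·21 + 4, 21 = 5·4 + 1, 4 = 4·1).
Back-substituting, 96·(98) + 409·(-23) = 1.
Scale by -100: particular solution (-9800, 2300); reduce u mod 409: (16, -4).
General solution: u = 16 + 409t, v = -4 - 96t for integer t.
878 ≤ 16 + 409t ≤ 5166 gives t ∈ [3, 12], which is 10 values.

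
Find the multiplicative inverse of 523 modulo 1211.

822

gcd(1211, 523) = 1.
By Bézout, 523·(-389) + 1211·(168) = 1.
So 523·-389 ≡ 1 (mod 1211), and -389 mod 1211 = 822.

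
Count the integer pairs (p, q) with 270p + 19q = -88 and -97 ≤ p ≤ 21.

gcd(270, 19):
  270 = 14*19 + 4
  19 = 4*4 + 3
  4 = 1*3 + 1
  3 = 3*1
so gcd(270, 19) = 1.
Back-substitute for Bézout coefficients:
  1 = 4 - 1*3
  ... = 270*(5) + 19*(-71)
Scale by -88: particular solution (-440, 6248); reduce p mod 19: (16, -232).
General solution: p = 16 + 19t, q = -232 - 270t for integer t.
-97 ≤ 16 + 19t ≤ 21 gives t ∈ [-5, 0], which is 6 values.

6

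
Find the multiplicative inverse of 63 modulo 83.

29

gcd(83, 63) = 1.
By Bézout, 63×(29) + 83×(-22) = 1.
So 63×29 ≡ 1 (mod 83), and 29 mod 83 = 29.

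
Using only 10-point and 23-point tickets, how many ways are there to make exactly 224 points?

1

Need nonnegative integers with 10j + 23k = 224.
gcd(10, 23) = 1, and 10·(7) + 23·(-3) = 1.
So (j₀, k₀) = (1568, -672); general j = 1568 + 23t, k = -672 - 10t.
j ≥ 0 ⇒ t ≥ -68; k ≥ 0 ⇒ t ≤ -68. That's 1 value of t.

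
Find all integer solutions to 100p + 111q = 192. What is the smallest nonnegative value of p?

33

gcd(111, 100) = 1.
1 divides 192, so solutions exist.
By Bézout, 100×(10) + 111×(-9) = 1.
Scale by 192/1 = 192: (p₀, q₀) = (1920, -1728).
General solution: p = 1920 + 111t, q = -1728 - 100t for integer t.
p ≥ 0: smallest is 1920 mod 111 = 33 (at t = -17), with q = -28.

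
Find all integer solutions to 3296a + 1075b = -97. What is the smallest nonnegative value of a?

gcd(3296, 1075):
  3296 = 3×1075 + 71
  1075 = 15×71 + 10
  71 = 7×10 + 1
  10 = 10×1
so gcd(3296, 1075) = 1.
1 divides -97, so solutions exist.
Back-substitute for Bézout coefficients:
  1 = 71 - 7×10
  ... = 3296×(106) + 1075×(-325)
Scale by -97/1 = -97: (a₀, b₀) = (-10282, 31525).
General solution: a = -10282 + 1075t, b = 31525 - 3296t for integer t.
a ≥ 0: smallest is -10282 mod 1075 = 468 (at t = 10), with b = -1435.

468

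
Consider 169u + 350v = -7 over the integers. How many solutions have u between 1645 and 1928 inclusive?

1

gcd(350, 169) = 1  (350 = 2*169 + 12, 169 = 14*12 + 1, 12 = 12*1).
Back-substituting, 169*(29) + 350*(-14) = 1.
Scale by -7: particular solution (-203, 98); reduce u mod 350: (147, -71).
General solution: u = 147 + 350t, v = -71 - 169t for integer t.
1645 ≤ 147 + 350t ≤ 1928 gives t ∈ [5, 5], which is 1 value.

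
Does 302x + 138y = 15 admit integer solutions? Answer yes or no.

no

gcd(302, 138) = 2  (302 = 2*138 + 26, 138 = 5*26 + 8, 26 = 3*8 + 2, 8 = 4*2).
2 does not divide 15 (remainder 1), so no integer solutions.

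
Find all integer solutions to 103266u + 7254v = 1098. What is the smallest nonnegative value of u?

gcd(103266, 7254):
  103266 = 14*7254 + 1710
  7254 = 4*1710 + 414
  1710 = 4*414 + 54
  414 = 7*54 + 36
  54 = 1*36 + 18
  36 = 2*18
so gcd(103266, 7254) = 18.
18 divides 1098, so solutions exist.
Back-substitute for Bézout coefficients:
  18 = 54 - 1*36
  ... = 103266*(140) + 7254*(-1993)
Scale by 1098/18 = 61: (u₀, v₀) = (8540, -121573).
General solution: u = 8540 + 403t, v = -121573 - 5737t for integer t.
u ≥ 0: smallest is 8540 mod 403 = 77 (at t = -21), with v = -1096.

77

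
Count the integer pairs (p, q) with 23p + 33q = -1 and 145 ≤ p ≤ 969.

gcd(33, 23) = 1  (33 = 1×23 + 10, 23 = 2×10 + 3, 10 = 3×3 + 1, 3 = 3×1).
Back-substituting, 23×(-10) + 33×(7) = 1.
Scale by -1: particular solution (10, -7); reduce p mod 33: (10, -7).
General solution: p = 10 + 33t, q = -7 - 23t for integer t.
145 ≤ 10 + 33t ≤ 969 gives t ∈ [5, 29], which is 25 values.

25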